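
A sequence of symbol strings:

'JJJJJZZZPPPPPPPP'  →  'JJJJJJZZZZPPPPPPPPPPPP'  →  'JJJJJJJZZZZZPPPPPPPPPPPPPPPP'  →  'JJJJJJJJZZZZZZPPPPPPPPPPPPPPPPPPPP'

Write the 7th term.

Reading off run lengths: J runs 5, 6, 7, 8; Z runs 3, 4, 5, 6; P runs 8, 12, 16, 20 — each is linear in n, where the shown terms are n = 2, 3, 4, 5.
Setting n = 8 gives 11, 9, 32 characters in each block.

JJJJJJJJJJJZZZZZZZZZPPPPPPPPPPPPPPPPPPPPPPPPPPPPPPPP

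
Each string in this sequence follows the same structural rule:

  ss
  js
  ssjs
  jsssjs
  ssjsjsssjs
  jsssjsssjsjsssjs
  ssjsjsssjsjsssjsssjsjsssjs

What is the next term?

Each term (from the third on) is the two preceding terms concatenated in order: term 3 = ss·js = ssjs.
Continuing: jsssjsssjsjsssjs · ssjsjsssjsjsssjsssjsjsssjs gives term 8.

jsssjsssjsjsssjsssjsjsssjsjsssjsssjsjsssjs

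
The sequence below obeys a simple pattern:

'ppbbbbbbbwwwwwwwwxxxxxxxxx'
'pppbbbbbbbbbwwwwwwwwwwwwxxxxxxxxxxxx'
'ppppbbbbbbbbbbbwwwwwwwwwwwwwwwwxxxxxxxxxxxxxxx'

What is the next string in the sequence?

pppppbbbbbbbbbbbbbwwwwwwwwwwwwwwwwwwwwxxxxxxxxxxxxxxxxxx

Each string has the form p^{n} b^{2n+3} w^{4n} x^{3n+3}, where the shown terms are n = 2, 3, 4.
At n = 5 the blocks have lengths 5, 13, 20, 18.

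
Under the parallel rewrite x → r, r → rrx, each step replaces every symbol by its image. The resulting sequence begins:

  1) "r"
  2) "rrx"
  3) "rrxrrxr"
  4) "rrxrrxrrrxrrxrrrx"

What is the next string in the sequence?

Replace each of the 17 characters of rrxrrxrrrxrrxrrrx in place — rrx rrx r rrx rrx r rrx rrx rrx r rrx rrx r rrx rrx rrx r — and concatenate.

rrxrrxrrrxrrxrrrxrrxrrxrrrxrrxrrrxrrxrrxr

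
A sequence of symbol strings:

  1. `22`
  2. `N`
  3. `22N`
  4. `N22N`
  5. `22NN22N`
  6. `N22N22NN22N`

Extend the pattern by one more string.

22NN22NN22N22NN22N

From term 3 onward, concatenate the second-to-last term with the last: 22·N = 22N, N·22N = N22N, …
So term 7 is 22NN22N·N22N22NN22N.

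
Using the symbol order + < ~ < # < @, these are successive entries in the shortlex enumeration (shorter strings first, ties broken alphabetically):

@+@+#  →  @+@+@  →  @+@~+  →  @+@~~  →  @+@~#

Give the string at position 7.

@+@#+

Continuing the enumeration 2 steps past @+@~#: @+@~# → @+@~@ → (answer).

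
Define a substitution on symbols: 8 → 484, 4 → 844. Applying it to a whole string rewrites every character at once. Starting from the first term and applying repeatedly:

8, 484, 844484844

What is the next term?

Apply φ to 844484844 symbol by symbol: 8→484, 4→844, 4→844, 4→844, 8→484, 4→844, 8→484, 4→844, 4→844; joined: 484 844 844 844 484 844 484 844 844.

484844844844484844484844844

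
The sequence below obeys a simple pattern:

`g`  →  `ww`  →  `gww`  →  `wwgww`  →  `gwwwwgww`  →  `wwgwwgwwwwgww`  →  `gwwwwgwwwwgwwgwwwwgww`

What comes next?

wwgwwgwwwwgwwgwwwwgwwwwgwwgwwwwgww

Each term (from the third on) is the two preceding terms concatenated in order: term 3 = g·ww = gww.
So term 8 is wwgwwgwwwwgww·gwwwwgwwwwgwwgwwwwgww.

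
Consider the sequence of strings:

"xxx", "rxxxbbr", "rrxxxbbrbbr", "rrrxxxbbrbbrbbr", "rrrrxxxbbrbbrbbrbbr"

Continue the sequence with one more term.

s(k+1) = r·s(k)·bbr, so each term gains r as a prefix and bbr as a suffix.
Applying this once more to rrrrxxxbbrbbrbbrbbr:

rrrrrxxxbbrbbrbbrbbrbbr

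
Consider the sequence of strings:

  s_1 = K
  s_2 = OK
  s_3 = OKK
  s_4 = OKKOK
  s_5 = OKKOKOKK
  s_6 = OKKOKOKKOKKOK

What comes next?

OKKOKOKKOKKOKOKKOKOKK

Each term (from the third on) is the previous term followed by the one before it: term 3 = OK·K = OKK.
So term 7 is OKKOKOKKOKKOK·OKKOKOKK.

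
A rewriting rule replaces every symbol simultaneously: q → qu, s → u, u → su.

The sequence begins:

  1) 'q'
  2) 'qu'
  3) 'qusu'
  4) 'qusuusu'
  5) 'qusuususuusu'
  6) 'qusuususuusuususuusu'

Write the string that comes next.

Replace each of the 20 characters of qusuususuusuususuusu in place — qu su u su su u su u su su u su su u su u su su u su — and concatenate.

qusuususuusuususuususuusuususuusu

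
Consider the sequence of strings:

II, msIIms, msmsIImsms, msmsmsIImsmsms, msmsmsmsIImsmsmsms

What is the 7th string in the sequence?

msmsmsmsmsmsIImsmsmsmsmsms

Every step adds ms to the front and ms to the end of the previous string.
From msmsmsmsIImsmsmsms, 2 further steps: msmsmsmsIImsmsmsms → msmsmsmsmsIImsmsmsmsms → (answer).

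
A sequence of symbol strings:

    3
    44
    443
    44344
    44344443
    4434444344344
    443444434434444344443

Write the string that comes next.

4434444344344443444434434444344344

This is a Fibonacci-style word recurrence s(k) = s(k−1)·s(k−2): e.g. 44·3 = 443.
So term 8 is 443444434434444344443·4434444344344.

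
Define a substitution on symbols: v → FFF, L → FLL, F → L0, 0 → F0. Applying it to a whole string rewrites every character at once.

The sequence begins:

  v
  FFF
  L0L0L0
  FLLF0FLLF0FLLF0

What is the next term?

L0FLLFLLL0F0L0FLLFLLL0F0L0FLLFLLL0F0

Applying the rule to each of the 15 symbols of FLLF0FLLF0FLLF0 gives the pieces L0 FLL FLL L0 F0 L0 FLL FLL L0 F0 L0 FLL FLL L0 F0, which concatenate to the answer.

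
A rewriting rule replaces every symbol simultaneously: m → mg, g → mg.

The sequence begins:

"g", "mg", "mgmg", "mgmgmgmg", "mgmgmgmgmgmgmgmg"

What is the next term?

φ(mgmgmgmgmgmgmgmg) expands symbol-by-symbol to mg mg mg mg mg mg mg mg mg mg mg mg mg mg mg mg; joining the 16 pieces gives the next term.

mgmgmgmgmgmgmgmgmgmgmgmgmgmgmgmg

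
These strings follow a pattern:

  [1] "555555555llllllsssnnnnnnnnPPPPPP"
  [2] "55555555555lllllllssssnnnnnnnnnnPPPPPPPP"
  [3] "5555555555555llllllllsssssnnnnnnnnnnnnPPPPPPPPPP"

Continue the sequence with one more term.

555555555555555lllllllllssssssnnnnnnnnnnnnnnPPPPPPPPPPPP

Each string has the form 5^{2n+3} l^{n+3} s^{n} n^{2n+2} P^{2n}, where the shown terms are n = 3, 4, 5.
For the next term, n = 6, so the run lengths are 15, 9, 6, 14, 12.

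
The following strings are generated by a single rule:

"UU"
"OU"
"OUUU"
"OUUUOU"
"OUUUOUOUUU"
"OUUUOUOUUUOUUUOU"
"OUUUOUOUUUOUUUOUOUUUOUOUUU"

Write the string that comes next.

OUUUOUOUUUOUUUOUOUUUOUOUUUOUUUOUOUUUOUUUOU

From term 3 onward, concatenate the last term with the second-to-last: OU·UU = OUUU, OUUU·OU = OUUUOU, …
The next term joins OUUUOUOUUUOUUUOUOUUUOUOUUU and OUUUOUOUUUOUUUOU.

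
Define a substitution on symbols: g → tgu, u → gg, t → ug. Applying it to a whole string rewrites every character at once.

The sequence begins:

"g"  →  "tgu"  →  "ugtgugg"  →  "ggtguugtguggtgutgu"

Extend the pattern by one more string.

Rewriting the 18 symbols of ggtguugtguggtgutgu one by one yields tgu tgu ug tgu gg gg tgu ug tgu gg tgu tgu ug tgu gg ug tgu gg; concatenated:

tgutguugtguggggtguugtguggtgutguugtguggugtgugg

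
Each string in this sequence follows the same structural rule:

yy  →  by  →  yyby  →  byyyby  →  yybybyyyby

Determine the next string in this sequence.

Each term (from the third on) is the two preceding terms concatenated in order: term 3 = yy·by = yyby.
So term 6 is byyyby·yybybyyyby.

byyybyyybybyyyby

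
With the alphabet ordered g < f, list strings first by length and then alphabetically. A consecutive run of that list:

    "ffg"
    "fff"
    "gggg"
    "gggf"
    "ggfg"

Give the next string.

ggff

Treat ggfg as a base-2 numeral over the given alphabet and add one, carrying through any trailing f's.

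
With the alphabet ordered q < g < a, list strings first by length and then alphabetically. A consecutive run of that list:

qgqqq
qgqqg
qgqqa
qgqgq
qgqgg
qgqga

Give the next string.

qgqaq

Treat qgqga as a base-3 numeral over the given alphabet and add one, carrying through any trailing a's.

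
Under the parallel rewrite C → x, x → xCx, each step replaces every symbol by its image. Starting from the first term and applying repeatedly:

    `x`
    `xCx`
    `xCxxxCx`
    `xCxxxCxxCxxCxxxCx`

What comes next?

Replace each of the 17 characters of xCxxxCxxCxxCxxxCx in place — xCx x xCx xCx xCx x xCx xCx x xCx xCx x xCx xCx xCx x xCx — and concatenate.

xCxxxCxxCxxCxxxCxxCxxxCxxCxxxCxxCxxCxxxCx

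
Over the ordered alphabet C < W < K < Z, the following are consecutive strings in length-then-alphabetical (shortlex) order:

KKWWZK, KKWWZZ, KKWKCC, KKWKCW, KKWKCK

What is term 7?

KKWKWC

Advancing 2 positions from KKWKCK through KKWKCK → KKWKCZ reaches term 7.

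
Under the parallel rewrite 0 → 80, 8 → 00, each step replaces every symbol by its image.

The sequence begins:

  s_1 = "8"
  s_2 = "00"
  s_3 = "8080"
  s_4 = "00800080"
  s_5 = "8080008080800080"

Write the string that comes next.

Rewriting the 16 symbols of 8080008080800080 one by one yields 00 80 00 80 80 80 00 80 00 80 00 80 80 80 00 80; concatenated:

00800080808000800080008080800080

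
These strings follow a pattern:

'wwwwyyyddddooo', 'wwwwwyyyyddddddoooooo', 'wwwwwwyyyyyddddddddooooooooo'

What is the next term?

wwwwwwwyyyyyyddddddddddoooooooooooo

Each string has the form w^{n+3} y^{n+2} d^{2n+2} o^{3n} (n = 1, 2, …).
Setting n = 4 gives 7, 6, 10, 12 characters in each block.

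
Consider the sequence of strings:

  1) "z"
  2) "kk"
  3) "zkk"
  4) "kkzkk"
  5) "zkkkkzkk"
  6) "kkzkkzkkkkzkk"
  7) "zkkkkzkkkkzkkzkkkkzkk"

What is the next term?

This is a Fibonacci-style word recurrence s(k) = s(k−2)·s(k−1): e.g. z·kk = zkk.
Continuing: kkzkkzkkkkzkk · zkkkkzkkkkzkkzkkkkzkk gives term 8.

kkzkkzkkkkzkkzkkkkzkkkkzkkzkkkkzkk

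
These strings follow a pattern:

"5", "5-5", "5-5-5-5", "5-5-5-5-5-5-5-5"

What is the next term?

5-5-5-5-5-5-5-5-5-5-5-5-5-5-5-5

Every step duplicates the string with '-' between the halves.
So the next term is two copies of 5-5-5-5-5-5-5-5 with '-' between the halves.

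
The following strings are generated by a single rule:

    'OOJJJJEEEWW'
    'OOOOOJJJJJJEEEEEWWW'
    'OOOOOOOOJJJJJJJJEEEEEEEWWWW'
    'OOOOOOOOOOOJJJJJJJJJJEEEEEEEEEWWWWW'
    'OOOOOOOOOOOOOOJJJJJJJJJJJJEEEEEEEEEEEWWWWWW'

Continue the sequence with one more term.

The n-th term is 3n-1 O's then 2n+2 J's then 2n+1 E's then n+1 W's (n = 1, 2, …).
At n = 6 the blocks have lengths 17, 14, 13, 7.

OOOOOOOOOOOOOOOOOJJJJJJJJJJJJJJEEEEEEEEEEEEEWWWWWWW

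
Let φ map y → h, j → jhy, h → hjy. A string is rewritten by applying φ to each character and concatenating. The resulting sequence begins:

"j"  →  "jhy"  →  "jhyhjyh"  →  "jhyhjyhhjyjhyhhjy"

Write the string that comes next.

φ(jhyhjyhhjyjhyhhjy) expands symbol-by-symbol to jhy hjy h hjy jhy h hjy hjy jhy h jhy hjy h hjy hjy jhy h; joining the 17 pieces gives the next term.

jhyhjyhhjyjhyhhjyhjyjhyhjhyhjyhhjyhjyjhyh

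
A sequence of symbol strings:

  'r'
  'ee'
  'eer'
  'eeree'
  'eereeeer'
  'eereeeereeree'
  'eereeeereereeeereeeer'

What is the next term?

eereeeereereeeereeeereereeeereeree

This is a Fibonacci-style word recurrence s(k) = s(k−1)·s(k−2): e.g. ee·r = eer.
So term 8 is eereeeereereeeereeeer·eereeeereeree.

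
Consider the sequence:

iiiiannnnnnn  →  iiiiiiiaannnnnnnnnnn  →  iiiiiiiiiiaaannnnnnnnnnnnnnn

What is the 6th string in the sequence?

The n-th term is 3n+1 i's then n a's then 4n+3 n's (n = 1, 2, …).
Setting n = 6 gives 19, 6, 27 characters in each block.

iiiiiiiiiiiiiiiiiiiaaaaaannnnnnnnnnnnnnnnnnnnnnnnnnn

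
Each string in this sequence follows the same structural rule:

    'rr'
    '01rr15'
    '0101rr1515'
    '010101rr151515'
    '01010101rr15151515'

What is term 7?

Each term wraps the previous one in 01 on the left and 15 on the right.
From 01010101rr15151515, 2 further steps: 01010101rr15151515 → 0101010101rr1515151515 → (answer).

010101010101rr151515151515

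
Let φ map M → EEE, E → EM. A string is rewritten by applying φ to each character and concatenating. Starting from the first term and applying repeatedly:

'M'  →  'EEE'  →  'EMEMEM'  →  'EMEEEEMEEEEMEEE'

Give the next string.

EMEEEEMEMEMEMEEEEMEMEMEMEEEEMEMEM

Applying the rule to each of the 15 symbols of EMEEEEMEEEEMEEE gives the pieces EM EEE EM EM EM EM EEE EM EM EM EM EEE EM EM EM, which concatenate to the answer.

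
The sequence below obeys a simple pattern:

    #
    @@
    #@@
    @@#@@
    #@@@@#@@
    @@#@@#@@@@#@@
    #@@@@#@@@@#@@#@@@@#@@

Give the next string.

Each term (from the third on) is the two preceding terms concatenated in order: term 3 = #·@@ = #@@.
So term 8 is @@#@@#@@@@#@@·#@@@@#@@@@#@@#@@@@#@@.

@@#@@#@@@@#@@#@@@@#@@@@#@@#@@@@#@@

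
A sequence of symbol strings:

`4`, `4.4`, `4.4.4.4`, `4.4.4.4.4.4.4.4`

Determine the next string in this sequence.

s(k+1) = s(k)·.·s(k) — each term doubles the last with '.' between the halves.
So the next term is two copies of 4.4.4.4.4.4.4.4 with '.' between the halves.

4.4.4.4.4.4.4.4.4.4.4.4.4.4.4.4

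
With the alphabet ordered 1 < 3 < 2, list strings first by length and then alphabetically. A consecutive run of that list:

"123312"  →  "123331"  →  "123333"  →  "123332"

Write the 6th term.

123323

Continuing the enumeration 2 steps past 123332: 123332 → 123321 → (answer).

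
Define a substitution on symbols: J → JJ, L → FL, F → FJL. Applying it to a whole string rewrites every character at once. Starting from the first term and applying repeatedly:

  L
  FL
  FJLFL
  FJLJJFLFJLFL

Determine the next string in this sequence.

Rewriting each symbol of FJLJJFLFJLFL: F→FJL, J→JJ, L→FL, J→JJ, J→JJ, F→FJL, L→FL, F→FJL, J→JJ, L→FL, F→FJL, L→FL, which concatenates to FJL JJ FL JJ JJ FJL FL FJL JJ FL FJL FL.

FJLJJFLJJJJFJLFLFJLJJFLFJLFL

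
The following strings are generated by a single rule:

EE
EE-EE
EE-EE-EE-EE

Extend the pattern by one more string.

s(k+1) = s(k)·-·s(k) — each term doubles the last with '-' between the halves.
Doubling EE-EE-EE-EE with '-' between the halves:

EE-EE-EE-EE-EE-EE-EE-EE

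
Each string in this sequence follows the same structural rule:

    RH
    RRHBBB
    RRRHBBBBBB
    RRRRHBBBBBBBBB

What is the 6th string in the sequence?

s(k+1) = R·s(k)·BBB, so each term gains R as a prefix and BBB as a suffix.
From RRRRHBBBBBBBBB, 2 further steps: RRRRHBBBBBBBBB → RRRRRHBBBBBBBBBBBB → (answer).

RRRRRRHBBBBBBBBBBBBBBB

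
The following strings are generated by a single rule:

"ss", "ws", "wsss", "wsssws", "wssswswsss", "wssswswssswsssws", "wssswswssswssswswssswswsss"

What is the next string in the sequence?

wssswswssswssswswssswswssswssswswssswsssws

This is a Fibonacci-style word recurrence s(k) = s(k−1)·s(k−2): e.g. ws·ss = wsss.
So term 8 is wssswswssswssswswssswswsss·wssswswssswsssws.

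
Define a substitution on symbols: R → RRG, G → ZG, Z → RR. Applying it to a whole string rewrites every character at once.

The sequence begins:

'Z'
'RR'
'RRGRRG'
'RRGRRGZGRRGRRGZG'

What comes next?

Rewriting the 16 symbols of RRGRRGZGRRGRRGZG one by one yields RRG RRG ZG RRG RRG ZG RR ZG RRG RRG ZG RRG RRG ZG RR ZG; concatenated:

RRGRRGZGRRGRRGZGRRZGRRGRRGZGRRGRRGZGRRZG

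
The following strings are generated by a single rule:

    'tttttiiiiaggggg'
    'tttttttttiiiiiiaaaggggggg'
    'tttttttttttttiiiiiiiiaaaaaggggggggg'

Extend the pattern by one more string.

tttttttttttttttttiiiiiiiiiiaaaaaaaggggggggggg

Each string has the form t^{4n+1} i^{2n+2} a^{2n-1} g^{2n+3} (n = 1, 2, …).
Setting n = 4 gives 17, 10, 7, 11 characters in each block.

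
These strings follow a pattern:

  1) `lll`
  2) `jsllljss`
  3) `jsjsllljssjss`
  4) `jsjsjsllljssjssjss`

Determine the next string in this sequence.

s(k+1) = js·s(k)·jss, so each term gains js as a prefix and jss as a suffix.
One more step from jsjsjsllljssjssjss gives the answer.

jsjsjsjsllljssjssjssjss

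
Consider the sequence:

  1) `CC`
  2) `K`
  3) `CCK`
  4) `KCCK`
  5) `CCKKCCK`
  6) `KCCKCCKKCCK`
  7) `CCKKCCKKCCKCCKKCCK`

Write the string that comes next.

KCCKCCKKCCKCCKKCCKKCCKCCKKCCK

This is a Fibonacci-style word recurrence s(k) = s(k−2)·s(k−1): e.g. CC·K = CCK.
Continuing: KCCKCCKKCCK · CCKKCCKKCCKCCKKCCK gives term 8.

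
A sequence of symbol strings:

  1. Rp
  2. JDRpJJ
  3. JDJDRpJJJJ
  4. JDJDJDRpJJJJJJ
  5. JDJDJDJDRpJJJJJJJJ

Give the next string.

Every step adds JD to the front and JJ to the end of the previous string.
One more step from JDJDJDJDRpJJJJJJJJ gives the answer.

JDJDJDJDJDRpJJJJJJJJJJ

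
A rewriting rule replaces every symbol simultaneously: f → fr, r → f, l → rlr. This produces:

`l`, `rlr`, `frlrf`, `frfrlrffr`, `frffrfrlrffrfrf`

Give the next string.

φ(frffrfrlrffrfrf) expands symbol-by-symbol to fr f fr fr f fr f rlr f fr fr f fr f fr; joining the 15 pieces gives the next term.

frffrfrffrfrlrffrfrffrffr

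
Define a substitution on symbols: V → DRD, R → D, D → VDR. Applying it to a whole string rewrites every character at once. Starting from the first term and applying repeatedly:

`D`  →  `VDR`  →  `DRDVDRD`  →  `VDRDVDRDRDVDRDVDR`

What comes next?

DRDVDRDVDRDRDVDRDVDRDVDRDRDVDRDVDRDRDVDRD

Applying the rule to each of the 17 symbols of VDRDVDRDRDVDRDVDR gives the pieces DRD VDR D VDR DRD VDR D VDR D VDR DRD VDR D VDR DRD VDR D, which concatenate to the answer.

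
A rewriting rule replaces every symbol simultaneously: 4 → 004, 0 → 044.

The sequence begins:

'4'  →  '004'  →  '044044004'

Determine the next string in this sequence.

044004004044004004044044004

Rewriting each symbol of 044044004: 0→044, 4→004, 4→004, 0→044, 4→004, 4→004, 0→044, 0→044, 4→004, which concatenates to 044 004 004 044 004 004 044 044 004.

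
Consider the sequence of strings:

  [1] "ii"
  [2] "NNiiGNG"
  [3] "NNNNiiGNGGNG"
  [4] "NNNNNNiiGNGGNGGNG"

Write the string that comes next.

s(k+1) = NN·s(k)·GNG, so each term gains NN as a prefix and GNG as a suffix.
One more step from NNNNNNiiGNGGNGGNG gives the answer.

NNNNNNNNiiGNGGNGGNGGNG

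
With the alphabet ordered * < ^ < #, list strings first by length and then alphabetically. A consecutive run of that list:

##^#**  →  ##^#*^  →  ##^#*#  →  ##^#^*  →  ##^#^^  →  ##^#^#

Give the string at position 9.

##^###

Continuing the enumeration 3 steps past ##^#^#: ##^#^# → ##^##* → ##^##^ → (answer).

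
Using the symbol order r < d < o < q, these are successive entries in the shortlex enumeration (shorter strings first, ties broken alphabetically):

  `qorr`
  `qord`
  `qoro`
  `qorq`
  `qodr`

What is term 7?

qodo

Stepping forward 2 times from qodr: qodr → qodd, then the target.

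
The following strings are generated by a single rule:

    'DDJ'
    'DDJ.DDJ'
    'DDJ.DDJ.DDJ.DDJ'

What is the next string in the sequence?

DDJ.DDJ.DDJ.DDJ.DDJ.DDJ.DDJ.DDJ

Each string is two copies of the previous one joined by '.'.
So the next term is two copies of DDJ.DDJ.DDJ.DDJ with '.' between the halves.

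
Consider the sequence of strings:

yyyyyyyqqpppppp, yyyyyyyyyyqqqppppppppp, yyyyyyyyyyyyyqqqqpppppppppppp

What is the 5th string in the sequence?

yyyyyyyyyyyyyyyyyyyqqqqqqpppppppppppppppppp

Reading off run lengths: y runs 7, 10, 13; q runs 2, 3, 4; p runs 6, 9, 12 — each is linear in n, where the shown terms are n = 2, 3, 4.
Setting n = 6 gives 19, 6, 18 characters in each block.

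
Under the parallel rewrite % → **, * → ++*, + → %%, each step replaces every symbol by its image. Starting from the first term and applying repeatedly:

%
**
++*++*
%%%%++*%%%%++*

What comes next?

Rewriting the 14 symbols of %%%%++*%%%%++* one by one yields ** ** ** ** %% %% ++* ** ** ** ** %% %% ++*; concatenated:

********%%%%++*********%%%%++*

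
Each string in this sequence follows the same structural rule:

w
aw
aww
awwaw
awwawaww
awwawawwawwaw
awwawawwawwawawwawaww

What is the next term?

From term 3 onward, concatenate the last term with the second-to-last: aw·w = aww, aww·aw = awwaw, …
Continuing: awwawawwawwawawwawaww · awwawawwawwaw gives term 8.

awwawawwawwawawwawawwawwawawwawwaw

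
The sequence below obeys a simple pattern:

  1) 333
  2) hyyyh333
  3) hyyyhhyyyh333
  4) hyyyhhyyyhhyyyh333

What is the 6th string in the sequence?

Every step adds hyyyh at the front: s(k+1) = hyyyh·s(k).
From hyyyhhyyyhhyyyh333, 2 further steps: hyyyhhyyyhhyyyh333 → hyyyhhyyyhhyyyhhyyyh333 → (answer).

hyyyhhyyyhhyyyhhyyyhhyyyh333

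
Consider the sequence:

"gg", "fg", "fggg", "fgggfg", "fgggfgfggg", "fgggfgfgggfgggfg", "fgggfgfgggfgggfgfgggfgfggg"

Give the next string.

fgggfgfgggfgggfgfgggfgfgggfgggfgfgggfgggfg

From term 3 onward, concatenate the last term with the second-to-last: fg·gg = fggg, fggg·fg = fgggfg, …
The next term joins fgggfgfgggfgggfgfgggfgfggg and fgggfgfgggfgggfg.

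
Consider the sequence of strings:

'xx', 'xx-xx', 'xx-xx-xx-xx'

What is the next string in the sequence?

xx-xx-xx-xx-xx-xx-xx-xx

s(k+1) = s(k)·-·s(k) — each term doubles the last with '-' between the halves.
One more doubling of xx-xx-xx-xx gives the answer.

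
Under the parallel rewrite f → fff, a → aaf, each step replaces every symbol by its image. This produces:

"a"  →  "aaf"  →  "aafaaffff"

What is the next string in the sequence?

aafaaffffaafaafffffffffffff

Rewriting each symbol of aafaaffff: a→aaf, a→aaf, f→fff, a→aaf, a→aaf, f→fff, f→fff, f→fff, f→fff, which concatenates to aaf aaf fff aaf aaf fff fff fff fff.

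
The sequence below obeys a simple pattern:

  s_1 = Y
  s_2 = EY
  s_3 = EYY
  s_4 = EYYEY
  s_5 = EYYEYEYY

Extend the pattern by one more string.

Each term (from the third on) is the previous term followed by the one before it: term 3 = EY·Y = EYY.
So term 6 is EYYEYEYY·EYYEY.

EYYEYEYYEYYEY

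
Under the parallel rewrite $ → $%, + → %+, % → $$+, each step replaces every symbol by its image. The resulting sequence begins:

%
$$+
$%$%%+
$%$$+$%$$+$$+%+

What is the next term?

$%$$+$%$%%+$%$$+$%$%%+$%$%%+$$+%+

Applying the rule to each of the 15 symbols of $%$$+$%$$+$$+%+ gives the pieces $% $$+ $% $% %+ $% $$+ $% $% %+ $% $% %+ $$+ %+, which concatenate to the answer.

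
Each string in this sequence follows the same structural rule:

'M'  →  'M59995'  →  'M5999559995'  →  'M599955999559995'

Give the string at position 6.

Each term is the previous one with 59995 appended.
From M599955999559995, 2 further steps: M599955999559995 → M59995599955999559995 → (answer).

M5999559995599955999559995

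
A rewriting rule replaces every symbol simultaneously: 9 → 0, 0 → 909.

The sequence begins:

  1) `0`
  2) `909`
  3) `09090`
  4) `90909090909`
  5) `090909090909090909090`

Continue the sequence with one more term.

9090909090909090909090909090909090909090909

φ(090909090909090909090) expands symbol-by-symbol to 909 0 909 0 909 0 909 0 909 0 909 0 909 0 909 0 909 0 909 0 909; joining the 21 pieces gives the next term.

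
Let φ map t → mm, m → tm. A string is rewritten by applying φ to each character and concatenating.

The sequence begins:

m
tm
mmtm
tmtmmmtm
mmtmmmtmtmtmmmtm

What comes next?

Rewriting the 16 symbols of mmtmmmtmtmtmmmtm one by one yields tm tm mm tm tm tm mm tm mm tm mm tm tm tm mm tm; concatenated:

tmtmmmtmtmtmmmtmmmtmmmtmtmtmmmtm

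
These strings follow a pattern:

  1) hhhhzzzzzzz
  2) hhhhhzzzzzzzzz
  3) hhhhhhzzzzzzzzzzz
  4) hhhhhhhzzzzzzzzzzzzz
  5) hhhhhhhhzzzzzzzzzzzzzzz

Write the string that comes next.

The n-th term is n+1 h's then 2n+1 z's, where the shown terms are n = 3, 4, 5, 6, 7.
For the next term, n = 8, so the run lengths are 9, 17.

hhhhhhhhhzzzzzzzzzzzzzzzzz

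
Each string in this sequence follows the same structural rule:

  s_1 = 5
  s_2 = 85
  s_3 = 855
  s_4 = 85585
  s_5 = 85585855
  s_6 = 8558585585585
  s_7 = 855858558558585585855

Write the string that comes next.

8558585585585855858558558585585585

This is a Fibonacci-style word recurrence s(k) = s(k−1)·s(k−2): e.g. 85·5 = 855.
The next term joins 855858558558585585855 and 8558585585585.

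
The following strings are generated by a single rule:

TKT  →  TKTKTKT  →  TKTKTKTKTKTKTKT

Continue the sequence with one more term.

s(k+1) = s(k)·K·s(k) — each term doubles the last with 'K' between the halves.
Doubling TKTKTKTKTKTKTKT with 'K' between the halves:

TKTKTKTKTKTKTKTKTKTKTKTKTKTKTKT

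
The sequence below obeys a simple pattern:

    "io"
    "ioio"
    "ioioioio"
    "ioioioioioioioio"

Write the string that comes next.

s(k+1) = s(k)·s(k) — each term doubles the last.
Doubling ioioioioioioioio:

ioioioioioioioioioioioioioioioio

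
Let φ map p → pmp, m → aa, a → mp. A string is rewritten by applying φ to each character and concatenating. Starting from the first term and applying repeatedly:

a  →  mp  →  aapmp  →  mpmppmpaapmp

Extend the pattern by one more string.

Expanding mpmppmpaapmp: m→aa, p→pmp, m→aa, p→pmp, p→pmp, m→aa, p→pmp, a→mp, a→mp, p→pmp, m→aa, p→pmp. Concatenated: aa pmp aa pmp pmp aa pmp mp mp pmp aa pmp.

aapmpaapmppmpaapmpmpmppmpaapmp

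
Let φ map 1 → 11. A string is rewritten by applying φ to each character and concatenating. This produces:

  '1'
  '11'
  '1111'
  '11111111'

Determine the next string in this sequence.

Expanding 11111111: 1→11, 1→11, 1→11, 1→11, 1→11, 1→11, 1→11, 1→11. Concatenated: 11 11 11 11 11 11 11 11.

1111111111111111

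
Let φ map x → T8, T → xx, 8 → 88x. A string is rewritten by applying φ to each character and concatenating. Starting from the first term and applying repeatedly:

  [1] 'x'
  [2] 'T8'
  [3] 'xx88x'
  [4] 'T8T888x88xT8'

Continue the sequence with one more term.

Rewriting each symbol of T8T888x88xT8: T→xx, 8→88x, T→xx, 8→88x, 8→88x, 8→88x, x→T8, 8→88x, 8→88x, x→T8, T→xx, 8→88x, which concatenates to xx 88x xx 88x 88x 88x T8 88x 88x T8 xx 88x.

xx88xxx88x88x88xT888x88xT8xx88x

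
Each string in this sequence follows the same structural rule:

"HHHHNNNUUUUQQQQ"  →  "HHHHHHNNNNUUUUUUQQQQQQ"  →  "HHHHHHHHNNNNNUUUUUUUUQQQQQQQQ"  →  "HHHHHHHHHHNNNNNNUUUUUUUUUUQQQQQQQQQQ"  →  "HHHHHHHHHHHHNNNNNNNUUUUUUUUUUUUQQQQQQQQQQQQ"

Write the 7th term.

Reading off run lengths: H runs 4, 6, 8, 10, 12; N runs 3, 4, 5, 6, 7; U runs 4, 6, 8, 10, 12; Q runs 4, 6, 8, 10, 12 — each is linear in n, where the shown terms are n = 2, 3, 4, 5, 6.
At n = 8 the blocks have lengths 16, 9, 16, 16.

HHHHHHHHHHHHHHHHNNNNNNNNNUUUUUUUUUUUUUUUUQQQQQQQQQQQQQQQQ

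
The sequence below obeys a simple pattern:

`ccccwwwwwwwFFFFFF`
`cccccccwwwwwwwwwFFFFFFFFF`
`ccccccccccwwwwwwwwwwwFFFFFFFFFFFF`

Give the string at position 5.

ccccccccccccccccwwwwwwwwwwwwwwwFFFFFFFFFFFFFFFFFF

Reading off run lengths: c runs 4, 7, 10; w runs 7, 9, 11; F runs 6, 9, 12 — each is linear in n, where the shown terms are n = 2, 3, 4.
For term 5, n = 6, so the run lengths are 16, 15, 18.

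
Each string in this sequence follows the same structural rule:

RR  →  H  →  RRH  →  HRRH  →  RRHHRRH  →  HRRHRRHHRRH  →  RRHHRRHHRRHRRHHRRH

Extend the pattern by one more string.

This is a Fibonacci-style word recurrence s(k) = s(k−2)·s(k−1): e.g. RR·H = RRH.
So term 8 is HRRHRRHHRRH·RRHHRRHHRRHRRHHRRH.

HRRHRRHHRRHRRHHRRHHRRHRRHHRRH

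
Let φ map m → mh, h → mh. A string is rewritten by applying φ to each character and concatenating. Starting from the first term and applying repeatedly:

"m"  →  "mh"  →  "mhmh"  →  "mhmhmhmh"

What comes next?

Rewriting each symbol of mhmhmhmh: m→mh, h→mh, m→mh, h→mh, m→mh, h→mh, m→mh, h→mh, which concatenates to mh mh mh mh mh mh mh mh.

mhmhmhmhmhmhmhmh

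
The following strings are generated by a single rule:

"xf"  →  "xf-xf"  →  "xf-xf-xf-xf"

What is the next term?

Each string is two copies of the previous one joined by '-'.
So the next term is two copies of xf-xf-xf-xf with '-' between the halves.

xf-xf-xf-xf-xf-xf-xf-xf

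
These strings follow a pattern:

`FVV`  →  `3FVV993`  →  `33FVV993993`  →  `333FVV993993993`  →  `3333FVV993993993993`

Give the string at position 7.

Every step adds 3 to the front and 993 to the end of the previous string.
From 3333FVV993993993993, 2 further steps: 3333FVV993993993993 → 33333FVV993993993993993 → (answer).

333333FVV993993993993993993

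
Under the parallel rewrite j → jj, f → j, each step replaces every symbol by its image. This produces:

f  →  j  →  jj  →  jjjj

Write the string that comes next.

Expanding jjjj: j→jj, j→jj, j→jj, j→jj. Concatenated: jj jj jj jj.

jjjjjjjj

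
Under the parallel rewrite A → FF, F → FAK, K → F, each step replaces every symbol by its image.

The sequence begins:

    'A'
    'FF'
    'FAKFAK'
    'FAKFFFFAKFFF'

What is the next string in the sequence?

Expanding FAKFFFFAKFFF: F→FAK, A→FF, K→F, F→FAK, F→FAK, F→FAK, F→FAK, A→FF, K→F, F→FAK, F→FAK, F→FAK. Concatenated: FAK FF F FAK FAK FAK FAK FF F FAK FAK FAK.

FAKFFFFAKFAKFAKFAKFFFFAKFAKFAK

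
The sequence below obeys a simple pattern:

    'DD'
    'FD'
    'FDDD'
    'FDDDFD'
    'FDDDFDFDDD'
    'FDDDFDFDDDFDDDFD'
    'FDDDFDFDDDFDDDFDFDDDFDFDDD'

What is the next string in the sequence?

This is a Fibonacci-style word recurrence s(k) = s(k−1)·s(k−2): e.g. FD·DD = FDDD.
So term 8 is FDDDFDFDDDFDDDFDFDDDFDFDDD·FDDDFDFDDDFDDDFD.

FDDDFDFDDDFDDDFDFDDDFDFDDDFDDDFDFDDDFDDDFD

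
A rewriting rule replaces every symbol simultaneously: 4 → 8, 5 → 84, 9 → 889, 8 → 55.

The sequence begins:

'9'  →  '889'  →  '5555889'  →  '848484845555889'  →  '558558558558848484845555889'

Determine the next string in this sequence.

Applying the rule to each of the 27 symbols of 558558558558848484845555889 gives the pieces 84 84 55 84 84 55 84 84 55 84 84 55 55 8 55 8 55 8 55 8 84 84 84 84 55 55 889, which concatenate to the answer.

848455848455848455848455558558558558848484845555889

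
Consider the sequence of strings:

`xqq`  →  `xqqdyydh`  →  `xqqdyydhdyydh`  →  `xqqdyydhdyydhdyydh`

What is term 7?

xqqdyydhdyydhdyydhdyydhdyydhdyydh

Each term is the previous one with dyydh appended.
From xqqdyydhdyydhdyydh, 3 further steps: xqqdyydhdyydhdyydh → xqqdyydhdyydhdyydhdyydh → xqqdyydhdyydhdyydhdyydhdyydh → (answer).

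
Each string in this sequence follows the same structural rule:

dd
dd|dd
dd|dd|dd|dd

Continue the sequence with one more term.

s(k+1) = s(k)·|·s(k) — each term doubles the last with '|' between the halves.
One more doubling of dd|dd|dd|dd gives the answer.

dd|dd|dd|dd|dd|dd|dd|dd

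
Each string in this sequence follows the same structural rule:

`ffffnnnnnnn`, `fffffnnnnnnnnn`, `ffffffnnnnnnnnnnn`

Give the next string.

fffffffnnnnnnnnnnnnn

Reading off run lengths: f runs 4, 5, 6; n runs 7, 9, 11 — each is linear in n, where the shown terms are n = 3, 4, 5.
At n = 6 the blocks have lengths 7, 13.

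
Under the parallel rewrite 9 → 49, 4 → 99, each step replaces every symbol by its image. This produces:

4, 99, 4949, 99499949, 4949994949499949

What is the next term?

Rewriting the 16 symbols of 4949994949499949 one by one yields 99 49 99 49 49 49 99 49 99 49 99 49 49 49 99 49; concatenated:

99499949494999499949994949499949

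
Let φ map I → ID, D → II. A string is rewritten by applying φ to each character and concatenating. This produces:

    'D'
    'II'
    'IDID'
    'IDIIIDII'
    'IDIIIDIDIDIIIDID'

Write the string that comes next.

IDIIIDIDIDIIIDIIIDIIIDIDIDIIIDII

Replace each of the 16 characters of IDIIIDIDIDIIIDID in place — ID II ID ID ID II ID II ID II ID ID ID II ID II — and concatenate.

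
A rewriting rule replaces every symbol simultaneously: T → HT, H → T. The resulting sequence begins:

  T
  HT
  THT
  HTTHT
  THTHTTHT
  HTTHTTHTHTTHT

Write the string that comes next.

φ(HTTHTTHTHTTHT) expands symbol-by-symbol to T HT HT T HT HT T HT T HT HT T HT; joining the 13 pieces gives the next term.

THTHTTHTHTTHTTHTHTTHT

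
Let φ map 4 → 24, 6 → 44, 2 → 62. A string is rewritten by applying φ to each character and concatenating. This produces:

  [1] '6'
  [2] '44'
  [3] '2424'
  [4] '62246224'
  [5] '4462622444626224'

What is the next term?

Rewriting the 16 symbols of 4462622444626224 one by one yields 24 24 44 62 44 62 62 24 24 24 44 62 44 62 62 24; concatenated:

24244462446262242424446244626224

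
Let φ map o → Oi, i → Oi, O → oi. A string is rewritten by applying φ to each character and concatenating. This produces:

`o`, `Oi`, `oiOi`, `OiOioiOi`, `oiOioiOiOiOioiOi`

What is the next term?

Applying the rule to each of the 16 symbols of oiOioiOiOiOioiOi gives the pieces Oi Oi oi Oi Oi Oi oi Oi oi Oi oi Oi Oi Oi oi Oi, which concatenate to the answer.

OiOioiOiOiOioiOioiOioiOiOiOioiOi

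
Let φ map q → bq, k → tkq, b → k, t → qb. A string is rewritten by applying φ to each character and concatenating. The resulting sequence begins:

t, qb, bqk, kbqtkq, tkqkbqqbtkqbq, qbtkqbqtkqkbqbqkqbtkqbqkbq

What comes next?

Rewriting the 26 symbols of qbtkqbqtkqkbqbqkqbtkqbqkbq one by one yields bq k qb tkq bq k bq qb tkq bq tkq k bq k bq tkq bq k qb tkq bq k bq tkq k bq; concatenated:

bqkqbtkqbqkbqqbtkqbqtkqkbqkbqtkqbqkqbtkqbqkbqtkqkbq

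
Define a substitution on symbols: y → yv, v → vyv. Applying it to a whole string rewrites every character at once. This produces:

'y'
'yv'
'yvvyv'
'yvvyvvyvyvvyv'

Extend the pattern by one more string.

Applying the rule to each of the 13 symbols of yvvyvvyvyvvyv gives the pieces yv vyv vyv yv vyv vyv yv vyv yv vyv vyv yv vyv, which concatenate to the answer.

yvvyvvyvyvvyvvyvyvvyvyvvyvvyvyvvyv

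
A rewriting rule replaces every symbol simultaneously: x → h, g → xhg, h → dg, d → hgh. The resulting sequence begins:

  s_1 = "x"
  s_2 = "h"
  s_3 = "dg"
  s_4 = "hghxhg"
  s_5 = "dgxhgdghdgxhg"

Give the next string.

Applying the rule to each of the 13 symbols of dgxhgdghdgxhg gives the pieces hgh xhg h dg xhg hgh xhg dg hgh xhg h dg xhg, which concatenate to the answer.

hghxhghdgxhghghxhgdghghxhghdgxhg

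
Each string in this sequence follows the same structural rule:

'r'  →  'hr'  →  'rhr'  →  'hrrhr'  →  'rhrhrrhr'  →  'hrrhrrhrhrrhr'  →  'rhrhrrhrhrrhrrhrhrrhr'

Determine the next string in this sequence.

hrrhrrhrhrrhrrhrhrrhrhrrhrrhrhrrhr

This is a Fibonacci-style word recurrence s(k) = s(k−2)·s(k−1): e.g. r·hr = rhr.
The next term joins hrrhrrhrhrrhr and rhrhrrhrhrrhrrhrhrrhr.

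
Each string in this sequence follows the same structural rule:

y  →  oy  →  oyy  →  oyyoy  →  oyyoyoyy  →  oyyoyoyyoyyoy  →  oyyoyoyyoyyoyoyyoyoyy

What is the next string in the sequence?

This is a Fibonacci-style word recurrence s(k) = s(k−1)·s(k−2): e.g. oy·y = oyy.
The next term joins oyyoyoyyoyyoyoyyoyoyy and oyyoyoyyoyyoy.

oyyoyoyyoyyoyoyyoyoyyoyyoyoyyoyyoy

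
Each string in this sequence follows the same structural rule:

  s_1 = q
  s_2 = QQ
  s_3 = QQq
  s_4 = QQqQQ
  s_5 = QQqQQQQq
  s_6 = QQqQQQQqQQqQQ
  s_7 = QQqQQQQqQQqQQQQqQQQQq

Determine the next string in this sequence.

QQqQQQQqQQqQQQQqQQQQqQQqQQQQqQQqQQ

This is a Fibonacci-style word recurrence s(k) = s(k−1)·s(k−2): e.g. QQ·q = QQq.
The next term joins QQqQQQQqQQqQQQQqQQQQq and QQqQQQQqQQqQQ.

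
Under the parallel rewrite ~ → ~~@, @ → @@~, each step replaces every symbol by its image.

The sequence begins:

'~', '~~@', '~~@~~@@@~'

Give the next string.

Expanding ~~@~~@@@~: ~→~~@, ~→~~@, @→@@~, ~→~~@, ~→~~@, @→@@~, @→@@~, @→@@~, ~→~~@. Concatenated: ~~@ ~~@ @@~ ~~@ ~~@ @@~ @@~ @@~ ~~@.

~~@~~@@@~~~@~~@@@~@@~@@~~~@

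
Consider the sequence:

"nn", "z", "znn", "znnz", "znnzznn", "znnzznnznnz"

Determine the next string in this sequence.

Each term (from the third on) is the previous term followed by the one before it: term 3 = z·nn = znn.
So term 7 is znnzznnznnz·znnzznn.

znnzznnznnzznnzznn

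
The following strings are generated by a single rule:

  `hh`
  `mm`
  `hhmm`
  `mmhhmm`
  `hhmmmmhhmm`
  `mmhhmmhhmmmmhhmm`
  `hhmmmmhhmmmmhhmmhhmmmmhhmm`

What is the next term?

From term 3 onward, concatenate the second-to-last term with the last: hh·mm = hhmm, mm·hhmm = mmhhmm, …
Continuing: mmhhmmhhmmmmhhmm · hhmmmmhhmmmmhhmmhhmmmmhhmm gives term 8.

mmhhmmhhmmmmhhmmhhmmmmhhmmmmhhmmhhmmmmhhmm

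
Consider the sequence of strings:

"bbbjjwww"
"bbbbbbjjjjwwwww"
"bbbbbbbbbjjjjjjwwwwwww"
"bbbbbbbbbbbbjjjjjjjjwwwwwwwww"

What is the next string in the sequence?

Each string has the form b^{3n} j^{2n} w^{2n+1} (n = 1, 2, …).
For the next term, n = 5, so the run lengths are 15, 10, 11.

bbbbbbbbbbbbbbbjjjjjjjjjjwwwwwwwwwww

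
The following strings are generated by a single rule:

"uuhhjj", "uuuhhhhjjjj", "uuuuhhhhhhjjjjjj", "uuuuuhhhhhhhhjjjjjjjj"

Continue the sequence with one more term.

uuuuuuhhhhhhhhhhjjjjjjjjjj

Term n consists of n+1 u's, followed by 2n h's, followed by 2n j's (n = 1, 2, …).
For the next term, n = 5, so the run lengths are 6, 10, 10.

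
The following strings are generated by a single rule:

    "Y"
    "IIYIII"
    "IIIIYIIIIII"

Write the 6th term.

IIIIIIIIIIYIIIIIIIIIIIIIII

Every step adds II to the front and III to the end of the previous string.
From IIIIYIIIIII, 3 further steps: IIIIYIIIIII → IIIIIIYIIIIIIIII → IIIIIIIIYIIIIIIIIIIII → (answer).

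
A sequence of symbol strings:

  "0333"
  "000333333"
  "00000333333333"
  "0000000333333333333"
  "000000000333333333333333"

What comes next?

The n-th term is 2n-1 0's then 3n 3's (n = 1, 2, …).
At n = 6 the blocks have lengths 11, 18.

00000000000333333333333333333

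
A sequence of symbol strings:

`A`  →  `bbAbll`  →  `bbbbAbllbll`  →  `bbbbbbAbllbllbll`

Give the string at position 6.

bbbbbbbbbbAbllbllbllbllbll

Every step adds bb to the front and bll to the end of the previous string.
From bbbbbbAbllbllbll, 2 further steps: bbbbbbAbllbllbll → bbbbbbbbAbllbllbllbll → (answer).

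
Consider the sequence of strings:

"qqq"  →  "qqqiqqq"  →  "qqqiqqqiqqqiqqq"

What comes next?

Each string is two copies of the previous one joined by 'i'.
Doubling qqqiqqqiqqqiqqq with 'i' between the halves:

qqqiqqqiqqqiqqqiqqqiqqqiqqqiqqq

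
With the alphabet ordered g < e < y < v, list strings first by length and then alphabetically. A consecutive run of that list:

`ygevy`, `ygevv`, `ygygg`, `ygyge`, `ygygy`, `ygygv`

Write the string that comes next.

Find the rightmost character of ygygv below v, bump it to the next letter, and reset everything to its right to g.

ygyeg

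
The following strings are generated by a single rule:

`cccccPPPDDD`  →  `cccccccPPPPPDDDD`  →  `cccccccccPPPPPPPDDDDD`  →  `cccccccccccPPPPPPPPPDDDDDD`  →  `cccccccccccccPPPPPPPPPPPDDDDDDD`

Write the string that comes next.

cccccccccccccccPPPPPPPPPPPPPDDDDDDDD

Term n consists of 2n+1 c's, followed by 2n-1 P's, followed by n+1 D's, where the shown terms are n = 2, 3, 4, 5, 6.
At n = 7 the blocks have lengths 15, 13, 8.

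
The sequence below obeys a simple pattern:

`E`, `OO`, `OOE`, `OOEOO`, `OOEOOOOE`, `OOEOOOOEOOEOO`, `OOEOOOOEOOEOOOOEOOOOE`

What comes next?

OOEOOOOEOOEOOOOEOOOOEOOEOOOOEOOEOO

This is a Fibonacci-style word recurrence s(k) = s(k−1)·s(k−2): e.g. OO·E = OOE.
Continuing: OOEOOOOEOOEOOOOEOOOOE · OOEOOOOEOOEOO gives term 8.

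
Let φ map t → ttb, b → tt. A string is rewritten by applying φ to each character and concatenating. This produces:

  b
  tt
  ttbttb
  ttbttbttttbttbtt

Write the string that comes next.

Rewriting the 16 symbols of ttbttbttttbttbtt one by one yields ttb ttb tt ttb ttb tt ttb ttb ttb ttb tt ttb ttb tt ttb ttb; concatenated:

ttbttbttttbttbttttbttbttbttbttttbttbttttbttb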